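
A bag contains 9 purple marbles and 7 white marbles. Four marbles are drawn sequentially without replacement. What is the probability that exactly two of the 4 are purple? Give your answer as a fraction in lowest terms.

One ordering (purple drawn first) has probability 9/16 × 8/15 × 7/14 × 6/13 = 3024/43680 = 9/130.
There are C(4,2) = 6 such orderings, each equally likely, so P = 6 × 9/130 = 27/65.

27/65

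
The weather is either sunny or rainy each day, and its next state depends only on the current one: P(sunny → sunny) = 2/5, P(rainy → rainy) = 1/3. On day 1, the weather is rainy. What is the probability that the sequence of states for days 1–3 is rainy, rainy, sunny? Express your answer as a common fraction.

Day 1 is given. For each transition, use the conditional probability from the current state:
P(rainy | rainy) = 1/3; P(sunny | rainy) = 2/3.
P = 1/3 × 2/3 = 2/9.

2/9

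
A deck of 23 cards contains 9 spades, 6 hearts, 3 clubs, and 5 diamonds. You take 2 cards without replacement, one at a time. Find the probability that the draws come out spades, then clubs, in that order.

Chain rule:
P = 9/23 × 3/22 = 27/506.

27/506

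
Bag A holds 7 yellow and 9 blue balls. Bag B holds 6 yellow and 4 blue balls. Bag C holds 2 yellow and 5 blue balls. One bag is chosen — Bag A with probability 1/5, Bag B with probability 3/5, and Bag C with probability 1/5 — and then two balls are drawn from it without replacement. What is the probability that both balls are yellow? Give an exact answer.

From Bag A: P(both yellow) = (7/16)(6/15) = 7/40.
From Bag B: P(both yellow) = (6/10)(5/9) = 1/3.
From Bag C: P(both yellow) = (2/7)(1/6) = 1/21.
Total probability = (1/5)(7/40) + (3/5)(1/3) + (1/5)(1/21) = 1027/4200.

1027/4200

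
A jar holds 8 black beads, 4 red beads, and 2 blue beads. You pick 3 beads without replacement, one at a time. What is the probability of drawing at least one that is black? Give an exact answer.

P(no black) = 6/14 × 5/13 × 4/12 = 120/2184 = 5/91.
P(at least one) = 1 − 5/91 = 86/91.

86/91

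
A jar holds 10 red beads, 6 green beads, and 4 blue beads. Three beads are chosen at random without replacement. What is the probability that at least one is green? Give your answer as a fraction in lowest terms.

194/285

P(no green) = 14/20 × 13/19 × 12/18 = 2184/6840 = 91/285.
P(at least one) = 1 − 91/285 = 194/285.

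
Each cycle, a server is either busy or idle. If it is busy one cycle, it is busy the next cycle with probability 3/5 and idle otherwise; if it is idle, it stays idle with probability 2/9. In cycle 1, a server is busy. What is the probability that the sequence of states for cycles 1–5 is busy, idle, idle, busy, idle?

Cycle 1 is given. For each transition, use the conditional probability from the current state:
P(idle | busy) = 2/5; P(idle | idle) = 2/9; P(busy | idle) = 7/9; P(idle | busy) = 2/5.
P = 2/5 × 2/9 × 7/9 × 2/5 = 56/2025.

56/2025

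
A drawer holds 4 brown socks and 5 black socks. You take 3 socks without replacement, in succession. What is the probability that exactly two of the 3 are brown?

One ordering (brown drawn first) has probability 4/9 × 3/8 × 5/7 = 60/504 = 5/42.
There are C(3,2) = 3 such orderings, each equally likely, so P = 3 × 5/42 = 5/14.

5/14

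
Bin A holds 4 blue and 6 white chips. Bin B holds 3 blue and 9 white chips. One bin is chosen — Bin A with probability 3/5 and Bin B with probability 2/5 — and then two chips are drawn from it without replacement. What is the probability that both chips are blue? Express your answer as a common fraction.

27/275

From Bin A: P(both blue) = (4/10)(3/9) = 2/15.
From Bin B: P(both blue) = (3/12)(2/11) = 1/22.
Total probability = (3/5)(2/15) + (2/5)(1/22) = 27/275.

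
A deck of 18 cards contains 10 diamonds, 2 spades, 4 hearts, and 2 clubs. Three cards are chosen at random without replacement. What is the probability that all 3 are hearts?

1/204

P = 4/18 × 3/17 × 2/16 = 24/4896 = 1/204.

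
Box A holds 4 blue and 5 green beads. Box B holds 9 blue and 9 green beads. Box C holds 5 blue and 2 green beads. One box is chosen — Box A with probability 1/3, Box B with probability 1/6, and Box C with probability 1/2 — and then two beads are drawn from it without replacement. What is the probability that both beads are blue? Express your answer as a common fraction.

713/2142

From Box A: P(both blue) = (4/9)(3/8) = 1/6.
From Box B: P(both blue) = (9/18)(8/17) = 4/17.
From Box C: P(both blue) = (5/7)(4/6) = 10/21.
Total probability = (1/3)(1/6) + (1/6)(4/17) + (1/2)(10/21) = 713/2142.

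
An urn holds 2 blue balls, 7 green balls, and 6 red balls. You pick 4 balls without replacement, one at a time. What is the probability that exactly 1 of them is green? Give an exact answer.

56/195

One ordering (green drawn first) has probability 7/15 × 8/14 × 7/13 × 6/12 = 2352/32760 = 14/195.
There are C(4,1) = 4 such orderings, each equally likely, so P = 4 × 14/195 = 56/195.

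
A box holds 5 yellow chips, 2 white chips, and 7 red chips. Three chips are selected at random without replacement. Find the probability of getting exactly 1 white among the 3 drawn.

One ordering (white drawn first) has probability 2/14 × 12/13 × 11/12 = 264/2184 = 11/91.
There are C(3,1) = 3 such orderings, each equally likely, so P = 3 × 11/91 = 33/91.

33/91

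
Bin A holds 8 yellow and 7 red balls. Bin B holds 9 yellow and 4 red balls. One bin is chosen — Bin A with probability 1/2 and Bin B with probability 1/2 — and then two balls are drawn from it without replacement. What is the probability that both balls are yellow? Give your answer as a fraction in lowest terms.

71/195

From Bin A: P(both yellow) = (8/15)(7/14) = 4/15.
From Bin B: P(both yellow) = (9/13)(8/12) = 6/13.
Total probability = (1/2)(4/15) + (1/2)(6/13) = 71/195.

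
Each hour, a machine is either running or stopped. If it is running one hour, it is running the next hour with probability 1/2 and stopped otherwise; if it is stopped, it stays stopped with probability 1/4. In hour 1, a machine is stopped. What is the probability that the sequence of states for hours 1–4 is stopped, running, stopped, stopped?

Hour 1 is given. For each transition, use the conditional probability from the current state:
P(running | stopped) = 3/4; P(stopped | running) = 1/2; P(stopped | stopped) = 1/4.
P = 3/4 × 1/2 × 1/4 = 3/32.

3/32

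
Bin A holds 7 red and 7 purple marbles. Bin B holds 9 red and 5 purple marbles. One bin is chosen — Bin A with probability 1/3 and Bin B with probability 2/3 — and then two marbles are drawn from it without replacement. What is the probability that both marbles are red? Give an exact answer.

31/91

From Bin A: P(both red) = (7/14)(6/13) = 3/13.
From Bin B: P(both red) = (9/14)(8/13) = 36/91.
Total probability = (1/3)(3/13) + (2/3)(36/91) = 31/91.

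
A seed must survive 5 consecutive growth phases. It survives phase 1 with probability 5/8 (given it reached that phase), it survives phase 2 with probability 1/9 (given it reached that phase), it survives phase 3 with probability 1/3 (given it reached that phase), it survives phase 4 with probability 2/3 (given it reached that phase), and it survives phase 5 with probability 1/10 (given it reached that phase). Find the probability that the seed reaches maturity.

Each stage is reached only if all earlier stages succeed, so
P = 5/8 × 1/9 × 1/3 × 2/3 × 1/10 = 10/6480 = 1/648.

1/648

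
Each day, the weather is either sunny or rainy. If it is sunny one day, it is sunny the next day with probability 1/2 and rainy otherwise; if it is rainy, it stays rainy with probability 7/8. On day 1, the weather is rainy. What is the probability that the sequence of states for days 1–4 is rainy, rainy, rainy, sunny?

49/512

Day 1 is given. For each transition, use the conditional probability from the current state:
P(rainy | rainy) = 7/8; P(rainy | rainy) = 7/8; P(sunny | rainy) = 1/8.
P = 7/8 × 7/8 × 1/8 = 49/512.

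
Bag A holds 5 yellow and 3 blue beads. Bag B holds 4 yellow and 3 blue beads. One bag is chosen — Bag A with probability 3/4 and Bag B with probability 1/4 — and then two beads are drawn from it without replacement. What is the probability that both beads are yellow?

19/56

From Bag A: P(both yellow) = (5/8)(4/7) = 5/14.
From Bag B: P(both yellow) = (4/7)(3/6) = 2/7.
Total probability = (3/4)(5/14) + (1/4)(2/7) = 19/56.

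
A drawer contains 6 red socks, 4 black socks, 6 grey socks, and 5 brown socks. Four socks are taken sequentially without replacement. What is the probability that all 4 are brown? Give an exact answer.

1/1197

P = 5/21 × 4/20 × 3/19 × 2/18 = 120/143640 = 1/1197.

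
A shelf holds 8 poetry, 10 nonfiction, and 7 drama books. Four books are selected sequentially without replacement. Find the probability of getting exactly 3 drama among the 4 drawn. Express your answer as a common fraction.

One ordering (drama drawn first) has probability 7/25 × 6/24 × 5/23 × 18/22 = 3780/303600 = 63/5060.
There are C(4,3) = 4 such orderings, each equally likely, so P = 4 × 63/5060 = 63/1265.

63/1265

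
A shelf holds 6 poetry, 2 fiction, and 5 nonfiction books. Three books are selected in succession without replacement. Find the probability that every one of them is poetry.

10/143

P(all poetry) = 6/13 × 5/12 × 4/11 = 120/1716 = 10/143.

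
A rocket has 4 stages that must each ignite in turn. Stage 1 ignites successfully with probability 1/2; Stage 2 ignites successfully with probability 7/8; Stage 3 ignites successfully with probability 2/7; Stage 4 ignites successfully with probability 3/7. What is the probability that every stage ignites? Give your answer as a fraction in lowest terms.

3/56

Multiplying along the chain,
P = 1/2 × 7/8 × 2/7 × 3/7 = 42/784 = 3/56.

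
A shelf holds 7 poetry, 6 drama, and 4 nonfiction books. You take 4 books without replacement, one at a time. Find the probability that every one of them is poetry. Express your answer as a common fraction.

1/68

P(all poetry) = 7/17 × 6/16 × 5/15 × 4/14 = 840/57120 = 1/68.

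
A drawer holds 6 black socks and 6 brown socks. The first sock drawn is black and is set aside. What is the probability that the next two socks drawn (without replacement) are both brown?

After the first draw, 6 of the remaining 11 socks are brown.
P = 6/11 × 5/10 = 30/110 = 3/11.

3/11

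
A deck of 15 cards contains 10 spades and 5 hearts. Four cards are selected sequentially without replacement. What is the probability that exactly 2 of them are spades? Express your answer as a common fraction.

One ordering (spades drawn first) has probability 10/15 × 9/14 × 5/13 × 4/12 = 1800/32760 = 5/91.
There are C(4,2) = 6 such orderings, each equally likely, so P = 6 × 5/91 = 30/91.

30/91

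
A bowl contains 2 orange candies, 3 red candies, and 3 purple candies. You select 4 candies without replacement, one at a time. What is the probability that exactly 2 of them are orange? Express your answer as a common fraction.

3/14

One ordering (orange drawn first) has probability 2/8 × 1/7 × 6/6 × 5/5 = 60/1680 = 1/28.
There are C(4,2) = 6 such orderings, each equally likely, so P = 6 × 1/28 = 3/14.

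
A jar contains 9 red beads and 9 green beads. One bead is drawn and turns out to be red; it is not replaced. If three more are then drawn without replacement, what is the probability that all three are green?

After the first draw, 9 of the remaining 17 beads are green.
P = 9/17 × 8/16 × 7/15 = 504/4080 = 21/170.

21/170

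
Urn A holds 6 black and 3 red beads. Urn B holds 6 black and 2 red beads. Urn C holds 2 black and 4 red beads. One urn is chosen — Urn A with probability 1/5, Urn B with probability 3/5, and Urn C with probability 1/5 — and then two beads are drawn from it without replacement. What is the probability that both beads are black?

From Urn A: P(both black) = (6/9)(5/8) = 5/12.
From Urn B: P(both black) = (6/8)(5/7) = 15/28.
From Urn C: P(both black) = (2/6)(1/5) = 1/15.
Total probability = (1/5)(5/12) + (3/5)(15/28) + (1/5)(1/15) = 439/1050.

439/1050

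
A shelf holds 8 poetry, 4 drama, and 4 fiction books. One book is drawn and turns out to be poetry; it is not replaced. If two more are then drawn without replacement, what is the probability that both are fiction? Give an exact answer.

2/35

After the first draw, 4 of the remaining 15 books are fiction.
P = 4/15 × 3/14 = 12/210 = 2/35.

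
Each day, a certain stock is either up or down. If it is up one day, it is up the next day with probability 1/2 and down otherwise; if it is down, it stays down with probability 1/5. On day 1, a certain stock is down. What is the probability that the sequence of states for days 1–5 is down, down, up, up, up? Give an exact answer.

Day 1 is given. For each transition, use the conditional probability from the current state:
P(down | down) = 1/5; P(up | down) = 4/5; P(up | up) = 1/2; P(up | up) = 1/2.
P = 1/5 × 4/5 × 1/2 × 1/2 = 4/100 = 1/25.

1/25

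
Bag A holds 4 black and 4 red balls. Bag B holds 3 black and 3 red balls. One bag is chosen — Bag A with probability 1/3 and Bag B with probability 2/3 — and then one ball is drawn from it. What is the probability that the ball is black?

From Bag A: P(black) = 4/8.
From Bag B: P(black) = 3/6.
Total probability = (1/3)(4/8) + (2/3)(3/6) = 1/2.

1/2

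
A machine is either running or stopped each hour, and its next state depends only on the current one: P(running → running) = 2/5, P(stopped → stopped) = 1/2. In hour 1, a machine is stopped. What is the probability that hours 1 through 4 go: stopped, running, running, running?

Hour 1 is given. For each transition, use the conditional probability from the current state:
P(running | stopped) = 1/2; P(running | running) = 2/5; P(running | running) = 2/5.
P = 1/2 × 2/5 × 2/5 = 4/50 = 2/25.

2/25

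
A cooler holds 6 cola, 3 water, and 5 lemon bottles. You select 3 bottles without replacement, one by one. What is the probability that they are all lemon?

5/182

P(all lemon) = 5/14 × 4/13 × 3/12 = 60/2184 = 5/182.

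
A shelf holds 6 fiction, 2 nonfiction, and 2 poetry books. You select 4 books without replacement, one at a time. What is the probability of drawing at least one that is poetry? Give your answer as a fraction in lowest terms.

2/3

P(no poetry) = 8/10 × 7/9 × 6/8 × 5/7 = 1680/5040 = 1/3.
P(at least one) = 1 − 1/3 = 2/3.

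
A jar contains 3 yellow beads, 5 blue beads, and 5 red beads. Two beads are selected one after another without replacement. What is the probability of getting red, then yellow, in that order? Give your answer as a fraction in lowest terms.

5/52

Chain rule:
P = 5/13 × 3/12 = 15/156 = 5/52.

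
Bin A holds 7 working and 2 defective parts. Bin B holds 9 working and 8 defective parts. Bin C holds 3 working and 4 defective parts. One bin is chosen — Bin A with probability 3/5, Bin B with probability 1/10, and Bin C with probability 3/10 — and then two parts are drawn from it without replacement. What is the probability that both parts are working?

499/1190

From Bin A: P(both working) = (7/9)(6/8) = 7/12.
From Bin B: P(both working) = (9/17)(8/16) = 9/34.
From Bin C: P(both working) = (3/7)(2/6) = 1/7.
Total probability = (3/5)(7/12) + (1/10)(9/34) + (3/10)(1/7) = 499/1190.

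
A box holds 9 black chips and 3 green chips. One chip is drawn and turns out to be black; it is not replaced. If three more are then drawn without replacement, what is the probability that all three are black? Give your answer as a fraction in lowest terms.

After the first draw, 8 of the remaining 11 chips are black.
P = 8/11 × 7/10 × 6/9 = 336/990 = 56/165.

56/165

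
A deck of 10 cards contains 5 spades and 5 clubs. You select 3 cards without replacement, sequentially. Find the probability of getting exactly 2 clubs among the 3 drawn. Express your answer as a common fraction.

5/12

One ordering (clubs drawn first) has probability 5/10 × 4/9 × 5/8 = 100/720 = 5/36.
There are C(3,2) = 3 such orderings, each equally likely, so P = 3 × 5/36 = 5/12.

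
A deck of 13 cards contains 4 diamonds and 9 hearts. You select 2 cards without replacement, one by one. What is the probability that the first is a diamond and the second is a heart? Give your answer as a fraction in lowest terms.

3/13

Multiply the probability of each draw given the previous ones:
P = 4/13 × 9/12 = 36/156 = 3/13.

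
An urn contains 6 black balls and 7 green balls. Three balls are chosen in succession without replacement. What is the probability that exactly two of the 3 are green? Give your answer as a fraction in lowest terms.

One ordering (green drawn first) has probability 7/13 × 6/12 × 6/11 = 252/1716 = 21/143.
There are C(3,2) = 3 such orderings, each equally likely, so P = 3 × 21/143 = 63/143.

63/143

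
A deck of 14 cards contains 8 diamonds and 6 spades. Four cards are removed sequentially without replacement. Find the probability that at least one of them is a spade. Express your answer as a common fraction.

P(no spades) = 8/14 × 7/13 × 6/12 × 5/11 = 1680/24024 = 10/143.
P(at least one) = 1 − 10/143 = 133/143.

133/143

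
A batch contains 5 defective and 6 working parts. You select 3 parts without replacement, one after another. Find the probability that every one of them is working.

4/33

P = 6/11 × 5/10 × 4/9 = 120/990 = 4/33.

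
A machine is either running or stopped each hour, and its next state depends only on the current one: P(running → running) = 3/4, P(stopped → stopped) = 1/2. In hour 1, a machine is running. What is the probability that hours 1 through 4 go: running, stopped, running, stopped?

1/32

Hour 1 is given. For each transition, use the conditional probability from the current state:
P(stopped | running) = 1/4; P(running | stopped) = 1/2; P(stopped | running) = 1/4.
P = 1/4 × 1/2 × 1/4 = 1/32.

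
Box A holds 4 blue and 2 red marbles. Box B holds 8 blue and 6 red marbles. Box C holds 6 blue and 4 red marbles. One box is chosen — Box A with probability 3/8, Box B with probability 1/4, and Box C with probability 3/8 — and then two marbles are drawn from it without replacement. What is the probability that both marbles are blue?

183/520

From Box A: P(both blue) = (4/6)(3/5) = 2/5.
From Box B: P(both blue) = (8/14)(7/13) = 4/13.
From Box C: P(both blue) = (6/10)(5/9) = 1/3.
Total probability = (3/8)(2/5) + (1/4)(4/13) + (3/8)(1/3) = 183/520.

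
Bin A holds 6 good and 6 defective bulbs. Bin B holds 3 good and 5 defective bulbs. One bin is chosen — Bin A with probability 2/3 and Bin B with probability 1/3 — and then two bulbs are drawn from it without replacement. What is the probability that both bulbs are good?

From Bin A: P(both good) = (6/12)(5/11) = 5/22.
From Bin B: P(both good) = (3/8)(2/7) = 3/28.
Total probability = (2/3)(5/22) + (1/3)(3/28) = 173/924.

173/924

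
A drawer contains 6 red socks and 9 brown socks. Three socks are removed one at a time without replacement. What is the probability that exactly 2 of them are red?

One ordering (red drawn first) has probability 6/15 × 5/14 × 9/13 = 270/2730 = 9/91.
There are C(3,2) = 3 such orderings, each equally likely, so P = 3 × 9/91 = 27/91.

27/91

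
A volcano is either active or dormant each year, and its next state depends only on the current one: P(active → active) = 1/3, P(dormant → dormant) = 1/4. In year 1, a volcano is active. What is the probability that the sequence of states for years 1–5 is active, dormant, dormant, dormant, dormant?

1/96

Year 1 is given. For each transition, use the conditional probability from the current state:
P(dormant | active) = 2/3; P(dormant | dormant) = 1/4; P(dormant | dormant) = 1/4; P(dormant | dormant) = 1/4.
P = 2/3 × 1/4 × 1/4 × 1/4 = 2/192 = 1/96.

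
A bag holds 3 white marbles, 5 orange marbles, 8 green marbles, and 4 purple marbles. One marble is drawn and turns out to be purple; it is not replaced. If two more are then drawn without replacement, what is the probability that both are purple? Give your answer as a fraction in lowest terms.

After the first draw, 3 of the remaining 19 marbles are purple.
P = 3/19 × 2/18 = 6/342 = 1/57.

1/57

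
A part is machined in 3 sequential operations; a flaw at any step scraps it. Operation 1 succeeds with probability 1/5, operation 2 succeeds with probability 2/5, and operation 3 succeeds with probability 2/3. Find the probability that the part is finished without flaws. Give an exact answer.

The events are sequential, so multiply the conditional probabilities:
P = 1/5 × 2/5 × 2/3 = 4/75.

4/75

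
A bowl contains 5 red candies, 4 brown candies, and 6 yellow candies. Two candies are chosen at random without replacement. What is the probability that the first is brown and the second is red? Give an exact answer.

Multiply the probability of each draw given the previous ones:
P = 4/15 × 5/14 = 20/210 = 2/21.

2/21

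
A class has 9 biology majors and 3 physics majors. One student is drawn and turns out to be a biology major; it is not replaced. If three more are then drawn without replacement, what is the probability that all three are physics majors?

1/165

After the first draw, 3 of the remaining 11 students are physics majors.
P = 3/11 × 2/10 × 1/9 = 6/990 = 1/165.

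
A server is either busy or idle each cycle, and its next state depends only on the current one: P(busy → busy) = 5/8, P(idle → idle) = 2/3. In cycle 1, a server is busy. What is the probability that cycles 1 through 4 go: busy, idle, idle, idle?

1/6

Cycle 1 is given. For each transition, use the conditional probability from the current state:
P(idle | busy) = 3/8; P(idle | idle) = 2/3; P(idle | idle) = 2/3.
P = 3/8 × 2/3 × 2/3 = 12/72 = 1/6.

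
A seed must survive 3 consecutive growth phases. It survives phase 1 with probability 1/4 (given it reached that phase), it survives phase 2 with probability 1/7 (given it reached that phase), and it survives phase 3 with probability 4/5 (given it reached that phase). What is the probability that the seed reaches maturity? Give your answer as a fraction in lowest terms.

1/35

Multiplying along the chain,
P = 1/4 × 1/7 × 4/5 = 4/140 = 1/35.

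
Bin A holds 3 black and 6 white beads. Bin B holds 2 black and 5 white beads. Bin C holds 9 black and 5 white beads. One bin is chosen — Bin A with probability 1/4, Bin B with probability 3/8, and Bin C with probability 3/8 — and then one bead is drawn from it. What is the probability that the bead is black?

From Bin A: P(black) = 3/9.
From Bin B: P(black) = 2/7.
From Bin C: P(black) = 9/14.
Total probability = (1/4)(3/9) + (3/8)(2/7) + (3/8)(9/14) = 145/336.

145/336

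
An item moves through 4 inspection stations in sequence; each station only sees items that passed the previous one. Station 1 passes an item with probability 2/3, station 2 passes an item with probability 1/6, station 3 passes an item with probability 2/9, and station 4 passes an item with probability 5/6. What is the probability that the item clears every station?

5/243

Each stage is reached only if all earlier stages succeed, so
P = 2/3 × 1/6 × 2/9 × 5/6 = 20/972 = 5/243.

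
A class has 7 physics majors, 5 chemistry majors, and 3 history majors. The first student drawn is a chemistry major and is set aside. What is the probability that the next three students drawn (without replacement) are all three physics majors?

With the first student removed, 7 physics majors remain out of 14.
P = 7/14 × 6/13 × 5/12 = 210/2184 = 5/52.

5/52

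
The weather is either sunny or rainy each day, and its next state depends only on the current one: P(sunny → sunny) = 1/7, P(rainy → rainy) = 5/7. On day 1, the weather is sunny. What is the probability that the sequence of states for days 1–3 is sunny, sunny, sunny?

Day 1 is given. For each transition, use the conditional probability from the current state:
P(sunny | sunny) = 1/7; P(sunny | sunny) = 1/7.
P = 1/7 × 1/7 = 1/49.

1/49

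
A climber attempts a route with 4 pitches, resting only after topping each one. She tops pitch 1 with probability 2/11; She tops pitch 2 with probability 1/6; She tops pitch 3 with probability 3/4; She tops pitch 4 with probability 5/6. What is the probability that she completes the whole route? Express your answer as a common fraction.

Each stage is reached only if all earlier stages succeed, so
P = 2/11 × 1/6 × 3/4 × 5/6 = 30/1584 = 5/264.

5/264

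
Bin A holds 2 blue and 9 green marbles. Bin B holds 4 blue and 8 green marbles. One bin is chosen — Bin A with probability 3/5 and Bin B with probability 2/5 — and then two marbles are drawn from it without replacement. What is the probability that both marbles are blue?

From Bin A: P(both blue) = (2/11)(1/10) = 1/55.
From Bin B: P(both blue) = (4/12)(3/11) = 1/11.
Total probability = (3/5)(1/55) + (2/5)(1/11) = 13/275.

13/275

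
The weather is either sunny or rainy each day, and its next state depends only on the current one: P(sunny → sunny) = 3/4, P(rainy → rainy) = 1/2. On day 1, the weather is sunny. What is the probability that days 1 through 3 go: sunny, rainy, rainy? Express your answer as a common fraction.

1/8

Day 1 is given. For each transition, use the conditional probability from the current state:
P(rainy | sunny) = 1/4; P(rainy | rainy) = 1/2.
P = 1/4 × 1/2 = 1/8.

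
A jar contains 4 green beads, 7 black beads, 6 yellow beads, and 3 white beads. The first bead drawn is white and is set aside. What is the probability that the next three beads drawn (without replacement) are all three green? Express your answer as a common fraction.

With the first bead removed, 4 green remain out of 19.
P = 4/19 × 3/18 × 2/17 = 24/5814 = 4/969.

4/969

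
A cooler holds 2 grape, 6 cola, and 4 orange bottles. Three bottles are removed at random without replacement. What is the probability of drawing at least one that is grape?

5/11

P(no grape) = 10/12 × 9/11 × 8/10 = 720/1320 = 6/11.
P(at least one) = 1 − 6/11 = 5/11.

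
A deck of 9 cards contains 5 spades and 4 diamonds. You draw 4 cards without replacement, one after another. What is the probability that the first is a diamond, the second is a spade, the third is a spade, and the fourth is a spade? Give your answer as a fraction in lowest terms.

5/63

Multiply the probability of each draw given the previous ones:
P = 4/9 × 5/8 × 4/7 × 3/6 = 240/3024 = 5/63.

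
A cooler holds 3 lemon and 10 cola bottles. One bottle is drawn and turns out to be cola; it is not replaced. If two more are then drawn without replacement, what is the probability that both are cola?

After the first draw, 9 of the remaining 12 bottles are cola.
P = 9/12 × 8/11 = 72/132 = 6/11.

6/11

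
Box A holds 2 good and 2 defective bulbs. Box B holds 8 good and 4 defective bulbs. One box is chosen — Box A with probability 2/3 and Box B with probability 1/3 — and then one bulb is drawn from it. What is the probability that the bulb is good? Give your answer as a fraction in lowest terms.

5/9

From Box A: P(good) = 2/4.
From Box B: P(good) = 8/12.
Total probability = (2/3)(2/4) + (1/3)(8/12) = 5/9.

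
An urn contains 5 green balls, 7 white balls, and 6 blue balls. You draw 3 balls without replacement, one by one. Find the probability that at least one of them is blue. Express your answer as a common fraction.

P(no blue) = 12/18 × 11/17 × 10/16 = 1320/4896 = 55/204.
P(at least one) = 1 − 55/204 = 149/204.

149/204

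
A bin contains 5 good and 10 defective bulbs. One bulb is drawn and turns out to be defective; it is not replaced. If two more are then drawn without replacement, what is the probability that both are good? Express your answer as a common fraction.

With the first bulb removed, 5 good remain out of 14.
P = 5/14 × 4/13 = 20/182 = 10/91.

10/91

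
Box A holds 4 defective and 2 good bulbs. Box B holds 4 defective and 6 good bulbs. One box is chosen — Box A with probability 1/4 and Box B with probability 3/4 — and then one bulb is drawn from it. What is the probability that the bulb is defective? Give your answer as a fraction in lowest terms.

7/15

From Box A: P(defective) = 4/6.
From Box B: P(defective) = 4/10.
Total probability = (1/4)(4/6) + (3/4)(4/10) = 7/15.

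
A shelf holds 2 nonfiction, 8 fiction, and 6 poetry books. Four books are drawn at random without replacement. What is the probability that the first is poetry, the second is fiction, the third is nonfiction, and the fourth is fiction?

Each draw changes the counts, so multiply the conditional probabilities along the sequence:
P = 6/16 × 8/15 × 2/14 × 7/13 = 672/43680 = 1/65.

1/65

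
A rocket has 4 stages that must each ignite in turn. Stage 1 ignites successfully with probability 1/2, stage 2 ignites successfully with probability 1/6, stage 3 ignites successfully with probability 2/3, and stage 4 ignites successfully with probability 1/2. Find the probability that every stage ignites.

Multiplying along the chain,
P = 1/2 × 1/6 × 2/3 × 1/2 = 2/72 = 1/36.

1/36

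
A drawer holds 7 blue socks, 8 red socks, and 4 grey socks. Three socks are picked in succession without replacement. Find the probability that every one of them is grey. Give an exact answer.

4/969

P = 4/19 × 3/18 × 2/17 = 24/5814 = 4/969.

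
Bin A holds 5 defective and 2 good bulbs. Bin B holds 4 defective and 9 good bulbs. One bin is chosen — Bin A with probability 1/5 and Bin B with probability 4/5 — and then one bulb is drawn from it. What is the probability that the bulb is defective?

From Bin A: P(defective) = 5/7.
From Bin B: P(defective) = 4/13.
Total probability = (1/5)(5/7) + (4/5)(4/13) = 177/455.

177/455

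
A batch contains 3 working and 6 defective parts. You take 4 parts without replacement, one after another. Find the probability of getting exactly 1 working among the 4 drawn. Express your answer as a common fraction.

One ordering (working drawn first) has probability 3/9 × 6/8 × 5/7 × 4/6 = 360/3024 = 5/42.
There are C(4,1) = 4 such orderings, each equally likely, so P = 4 × 5/42 = 10/21.

10/21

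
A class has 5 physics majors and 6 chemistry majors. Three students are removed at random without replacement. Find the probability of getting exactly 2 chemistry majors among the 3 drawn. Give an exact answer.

5/11

One ordering (chemistry majors drawn first) has probability 6/11 × 5/10 × 5/9 = 150/990 = 5/33.
There are C(3,2) = 3 such orderings, each equally likely, so P = 3 × 5/33 = 5/11.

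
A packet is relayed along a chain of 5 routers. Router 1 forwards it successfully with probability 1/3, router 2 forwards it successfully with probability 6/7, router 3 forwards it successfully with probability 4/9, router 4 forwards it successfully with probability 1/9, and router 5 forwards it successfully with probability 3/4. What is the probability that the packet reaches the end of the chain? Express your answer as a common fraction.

2/189

Multiplying along the chain,
P = 1/3 × 6/7 × 4/9 × 1/9 × 3/4 = 72/6804 = 2/189.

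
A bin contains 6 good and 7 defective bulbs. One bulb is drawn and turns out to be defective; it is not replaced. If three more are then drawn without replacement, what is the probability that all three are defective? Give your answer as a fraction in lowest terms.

1/11

After the first draw, 6 of the remaining 12 bulbs are defective.
P = 6/12 × 5/11 × 4/10 = 120/1320 = 1/11.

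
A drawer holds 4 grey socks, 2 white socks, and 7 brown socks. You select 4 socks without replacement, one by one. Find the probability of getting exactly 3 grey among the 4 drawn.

36/715

One ordering (grey drawn first) has probability 4/13 × 3/12 × 2/11 × 9/10 = 216/17160 = 9/715.
There are C(4,3) = 4 such orderings, each equally likely, so P = 4 × 9/715 = 36/715.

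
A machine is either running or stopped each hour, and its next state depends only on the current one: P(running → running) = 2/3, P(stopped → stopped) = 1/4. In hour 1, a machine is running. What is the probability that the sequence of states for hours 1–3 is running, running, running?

Hour 1 is given. For each transition, use the conditional probability from the current state:
P(running | running) = 2/3; P(running | running) = 2/3.
P = 2/3 × 2/3 = 4/9.

4/9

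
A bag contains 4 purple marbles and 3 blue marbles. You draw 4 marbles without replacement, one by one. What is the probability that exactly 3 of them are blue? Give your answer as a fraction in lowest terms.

One ordering (blue drawn first) has probability 3/7 × 2/6 × 1/5 × 4/4 = 24/840 = 1/35.
There are C(4,3) = 4 such orderings, each equally likely, so P = 4 × 1/35 = 4/35.

4/35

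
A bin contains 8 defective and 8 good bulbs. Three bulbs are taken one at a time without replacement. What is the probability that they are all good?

1/10

P(all good) = 8/16 × 7/15 × 6/14 = 336/3360 = 1/10.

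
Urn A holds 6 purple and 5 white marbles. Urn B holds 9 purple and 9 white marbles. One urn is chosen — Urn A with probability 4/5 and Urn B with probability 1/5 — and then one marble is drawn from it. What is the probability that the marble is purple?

59/110

From Urn A: P(purple) = 6/11.
From Urn B: P(purple) = 9/18.
Total probability = (4/5)(6/11) + (1/5)(9/18) = 59/110.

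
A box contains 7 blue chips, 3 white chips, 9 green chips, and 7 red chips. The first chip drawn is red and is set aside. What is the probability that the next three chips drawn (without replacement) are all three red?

1/115

With the first chip removed, 6 red remain out of 25.
P = 6/25 × 5/24 × 4/23 = 120/13800 = 1/115.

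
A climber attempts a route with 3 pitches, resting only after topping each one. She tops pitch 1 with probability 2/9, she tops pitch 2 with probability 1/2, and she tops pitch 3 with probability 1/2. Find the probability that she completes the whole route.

1/18

Multiplying along the chain,
P = 2/9 × 1/2 × 1/2 = 2/36 = 1/18.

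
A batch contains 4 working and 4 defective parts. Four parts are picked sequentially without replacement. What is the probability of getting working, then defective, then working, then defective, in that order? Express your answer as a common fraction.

3/35

Multiply the probability of each draw given the previous ones:
P = 4/8 × 4/7 × 3/6 × 3/5 = 144/1680 = 3/35.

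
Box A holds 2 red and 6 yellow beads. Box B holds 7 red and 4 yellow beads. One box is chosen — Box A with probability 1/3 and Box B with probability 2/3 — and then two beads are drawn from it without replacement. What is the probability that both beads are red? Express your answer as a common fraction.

From Box A: P(both red) = (2/8)(1/7) = 1/28.
From Box B: P(both red) = (7/11)(6/10) = 21/55.
Total probability = (1/3)(1/28) + (2/3)(21/55) = 1231/4620.

1231/4620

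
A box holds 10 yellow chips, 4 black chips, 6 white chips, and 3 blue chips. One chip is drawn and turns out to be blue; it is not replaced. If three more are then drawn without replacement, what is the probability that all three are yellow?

After the first draw, 10 of the remaining 22 chips are yellow.
P = 10/22 × 9/21 × 8/20 = 720/9240 = 6/77.

6/77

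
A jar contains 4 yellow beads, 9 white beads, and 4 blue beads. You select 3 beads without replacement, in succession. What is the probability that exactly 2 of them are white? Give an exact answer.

One ordering (white drawn first) has probability 9/17 × 8/16 × 8/15 = 576/4080 = 12/85.
There are C(3,2) = 3 such orderings, each equally likely, so P = 3 × 12/85 = 36/85.

36/85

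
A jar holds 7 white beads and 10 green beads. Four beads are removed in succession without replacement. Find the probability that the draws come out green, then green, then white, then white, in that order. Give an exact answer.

Multiply the probability of each draw given the previous ones:
P = 10/17 × 9/16 × 7/15 × 6/14 = 3780/57120 = 9/136.

9/136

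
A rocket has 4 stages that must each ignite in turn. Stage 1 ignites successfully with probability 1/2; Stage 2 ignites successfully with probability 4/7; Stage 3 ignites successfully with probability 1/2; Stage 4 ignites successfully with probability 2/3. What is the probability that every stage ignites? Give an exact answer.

2/21

The events are sequential, so multiply the conditional probabilities:
P = 1/2 × 4/7 × 1/2 × 2/3 = 8/84 = 2/21.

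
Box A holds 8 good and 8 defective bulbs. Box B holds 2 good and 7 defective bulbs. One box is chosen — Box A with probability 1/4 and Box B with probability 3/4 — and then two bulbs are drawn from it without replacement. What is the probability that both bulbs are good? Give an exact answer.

19/240

From Box A: P(both good) = (8/16)(7/15) = 7/30.
From Box B: P(both good) = (2/9)(1/8) = 1/36.
Total probability = (1/4)(7/30) + (3/4)(1/36) = 19/240.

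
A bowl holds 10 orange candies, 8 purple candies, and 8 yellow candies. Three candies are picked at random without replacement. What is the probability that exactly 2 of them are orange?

18/65

One ordering (orange drawn first) has probability 10/26 × 9/25 × 16/24 = 1440/15600 = 6/65.
There are C(3,2) = 3 such orderings, each equally likely, so P = 3 × 6/65 = 18/65.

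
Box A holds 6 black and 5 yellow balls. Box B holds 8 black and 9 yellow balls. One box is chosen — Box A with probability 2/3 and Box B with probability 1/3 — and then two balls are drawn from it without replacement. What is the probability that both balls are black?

From Box A: P(both black) = (6/11)(5/10) = 3/11.
From Box B: P(both black) = (8/17)(7/16) = 7/34.
Total probability = (2/3)(3/11) + (1/3)(7/34) = 281/1122.

281/1122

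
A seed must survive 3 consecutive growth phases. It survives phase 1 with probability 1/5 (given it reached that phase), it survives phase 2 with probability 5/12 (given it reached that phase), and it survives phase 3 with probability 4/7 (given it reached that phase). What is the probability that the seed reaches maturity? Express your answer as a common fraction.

1/21

Multiplying along the chain,
P = 1/5 × 5/12 × 4/7 = 20/420 = 1/21.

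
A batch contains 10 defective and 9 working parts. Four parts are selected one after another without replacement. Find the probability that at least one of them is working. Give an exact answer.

P(no working) = 10/19 × 9/18 × 8/17 × 7/16 = 5040/93024 = 35/646.
P(at least one) = 1 − 35/646 = 611/646.

611/646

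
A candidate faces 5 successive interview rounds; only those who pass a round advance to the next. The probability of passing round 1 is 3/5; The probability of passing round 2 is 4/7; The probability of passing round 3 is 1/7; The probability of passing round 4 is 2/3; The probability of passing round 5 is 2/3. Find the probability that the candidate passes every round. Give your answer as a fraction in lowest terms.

Multiplying along the chain,
P = 3/5 × 4/7 × 1/7 × 2/3 × 2/3 = 48/2205 = 16/735.

16/735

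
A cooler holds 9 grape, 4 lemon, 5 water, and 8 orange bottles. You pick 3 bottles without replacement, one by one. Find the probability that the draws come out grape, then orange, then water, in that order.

3/130

Each draw changes the counts, so multiply the conditional probabilities along the sequence:
P = 9/26 × 8/25 × 5/24 = 360/15600 = 3/130.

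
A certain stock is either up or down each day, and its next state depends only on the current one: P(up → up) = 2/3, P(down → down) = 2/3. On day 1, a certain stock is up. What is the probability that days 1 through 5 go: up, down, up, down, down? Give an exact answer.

2/81

Day 1 is given. For each transition, use the conditional probability from the current state:
P(down | up) = 1/3; P(up | down) = 1/3; P(down | up) = 1/3; P(down | down) = 2/3.
P = 1/3 × 1/3 × 1/3 × 2/3 = 2/81.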